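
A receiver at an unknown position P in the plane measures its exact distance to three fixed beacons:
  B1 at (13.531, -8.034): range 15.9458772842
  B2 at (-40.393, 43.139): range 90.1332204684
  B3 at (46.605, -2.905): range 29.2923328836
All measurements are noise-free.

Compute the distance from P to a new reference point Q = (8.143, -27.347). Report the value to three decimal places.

eq1: (x − 13.531)² + (y + 8.034)² = 15.9458772842²
eq2: (x + 40.393)² + (y − 43.139)² = 90.1332204684²
eq3: (x − 46.605)² + (y + 2.905)² = 29.2923328836²
eq1−eq3, eq1−eq2 (x²,y² cancel):
  66.148·x + 10.258·y = 1329.062170
  -107.848·x + 102.346·y = -4624.791777
det = 66.148·102.346 − 10.258·-107.848 = 7876.287992
x = (1329.062170·102.346 − 10.258·-4624.791777) / 7876.287992 = 23.293373
y = (66.148·-4624.791777 − 1329.062170·-107.848) / 7876.287992 = -20.642215
|P − Q| = √((23.293373 − 8.143)² + (-20.642215 − -27.347)²) = 16.567677

16.568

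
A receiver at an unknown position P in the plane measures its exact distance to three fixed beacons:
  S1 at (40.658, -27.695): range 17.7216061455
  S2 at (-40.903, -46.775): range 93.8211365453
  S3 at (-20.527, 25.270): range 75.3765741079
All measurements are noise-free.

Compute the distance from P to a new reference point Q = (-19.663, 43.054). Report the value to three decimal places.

eq1: (x − 40.658)² + (y + 27.695)² = 17.7216061455²
eq2: (x + 40.903)² + (y + 46.775)² = 93.8211365453²
eq3: (x + 20.527)² + (y − 25.270)² = 75.3765741079²
eq2−eq3, eq2−eq1 (x²,y² cancel):
  40.752·x + 144.090·y = 319.752333
  163.122·x + 38.160·y = 7047.480293
det = 40.752·38.160 − 144.090·163.122 = -21949.152660
x = (319.752333·38.160 − 144.090·7047.480293) / -21949.152660 = 45.708812
y = (40.752·7047.480293 − 319.752333·163.122) / -21949.152660 = -10.708399
|P − Q| = √((45.708812 − -19.663)² + (-10.708399 − 43.054)²) = 84.639644

84.640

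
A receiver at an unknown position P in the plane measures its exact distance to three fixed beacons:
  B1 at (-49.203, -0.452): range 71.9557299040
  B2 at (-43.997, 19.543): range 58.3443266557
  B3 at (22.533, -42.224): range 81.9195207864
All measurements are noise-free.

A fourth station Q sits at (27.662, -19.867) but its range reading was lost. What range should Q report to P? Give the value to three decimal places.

eq1: (x + 49.203)² + (y + 0.452)² = 71.9557299040²
eq2: (x + 43.997)² + (y − 19.543)² = 58.3443266557²
eq3: (x − 22.533)² + (y + 42.224)² = 81.9195207864²
eq2−eq3, eq2−eq1 (x²,y² cancel):
  133.060·x − 123.534·y = -3333.810026
  -10.412·x − 39.990·y = -1670.091958
det = 133.060·-39.990 − -123.534·-10.412 = -6607.305408
x = (-3333.810026·-39.990 − -123.534·-1670.091958) / -6607.305408 = 11.047480
y = (133.060·-1670.091958 − -3333.810026·-10.412) / -6607.305408 = 38.886361
|P − Q| = √((11.047480 − 27.662)² + (38.886361 − -19.867)²) = 61.057348

61.057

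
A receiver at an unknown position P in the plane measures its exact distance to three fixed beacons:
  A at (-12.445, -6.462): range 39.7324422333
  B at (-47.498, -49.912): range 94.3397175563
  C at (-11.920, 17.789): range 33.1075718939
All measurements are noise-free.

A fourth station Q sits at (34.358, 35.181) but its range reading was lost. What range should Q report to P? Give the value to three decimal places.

eq1: (x + 12.445)² + (y + 6.462)² = 39.7324422333²
eq2: (x + 47.498)² + (y + 49.912)² = 94.3397175563²
eq3: (x + 11.920)² + (y − 17.789)² = 33.1075718939²
eq1−eq2, eq1−eq3 (x²,y² cancel):
  -70.106·x − 86.900·y = -2770.683064
  1.050·x + 48.502·y = 744.455101
det = -70.106·48.502 − -86.900·1.050 = -3309.036212
x = (-2770.683064·48.502 − -86.900·744.455101) / -3309.036212 = 21.060671
y = (-70.106·744.455101 − -2770.683064·1.050) / -3309.036212 = 14.893023
|P − Q| = √((21.060671 − 34.358)² + (14.893023 − 35.181)²) = 24.257390

24.257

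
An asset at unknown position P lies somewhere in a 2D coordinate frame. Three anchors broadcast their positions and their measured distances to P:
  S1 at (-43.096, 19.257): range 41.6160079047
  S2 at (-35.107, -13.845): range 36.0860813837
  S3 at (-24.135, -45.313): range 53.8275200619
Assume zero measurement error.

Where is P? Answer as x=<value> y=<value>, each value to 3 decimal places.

x=-4.125 y=4.657

eq1: (x + 43.096)² + (y − 19.257)² = 41.6160079047²
eq2: (x + 35.107)² + (y + 13.845)² = 36.0860813837²
eq3: (x + 24.135)² + (y + 45.313)² = 53.8275200619²
eq3−eq2, eq3−eq1 (x²,y² cancel):
  -21.944·x + 62.936·y = 383.615926
  -37.922·x + 129.140·y = 757.840873
det = -21.944·129.140 − 62.936·-37.922 = -447.189168
x = (383.615926·129.140 − 62.936·757.840873) / -447.189168 = -4.125072
y = (-21.944·757.840873 − 383.615926·-37.922) / -447.189168 = 4.657038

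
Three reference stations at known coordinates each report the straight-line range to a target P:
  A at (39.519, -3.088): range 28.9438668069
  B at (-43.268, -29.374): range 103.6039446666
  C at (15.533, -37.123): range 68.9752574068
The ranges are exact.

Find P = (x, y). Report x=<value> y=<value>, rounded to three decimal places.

x=44.677 y=25.392

eq1: (x − 39.519)² + (y + 3.088)² = 28.9438668069²
eq2: (x + 43.268)² + (y + 29.374)² = 103.6039446666²
eq3: (x − 15.533)² + (y + 37.123)² = 68.9752574068²
eq1−eq3, eq1−eq2 (x²,y² cancel):
  -47.972·x − 68.070·y = -3871.734596
  -165.574·x − 52.572·y = -8732.365330
det = -47.972·-52.572 − -68.070·-165.574 = -8748.638196
x = (-3871.734596·-52.572 − -68.070·-8732.365330) / -8748.638196 = 44.677499
y = (-47.972·-8732.365330 − -3871.734596·-165.574) / -8748.638196 = 25.392472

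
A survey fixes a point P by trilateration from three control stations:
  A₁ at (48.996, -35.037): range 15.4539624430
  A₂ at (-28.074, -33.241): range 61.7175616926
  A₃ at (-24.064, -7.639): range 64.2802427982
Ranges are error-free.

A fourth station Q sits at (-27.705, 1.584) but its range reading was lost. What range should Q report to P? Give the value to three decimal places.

71.936

eq1: (x − 48.996)² + (y + 35.037)² = 15.4539624430²
eq2: (x + 28.074)² + (y + 33.241)² = 61.7175616926²
eq3: (x + 24.064)² + (y + 7.639)² = 64.2802427982²
eq2−eq3, eq2−eq1 (x²,y² cancel):
  8.020·x + 51.204·y = -1578.575333
  154.140·x − 3.592·y = 5305.318294
det = 8.020·-3.592 − 51.204·154.140 = -7921.392400
x = (-1578.575333·-3.592 − 51.204·5305.318294) / -7921.392400 = 33.577844
y = (8.020·5305.318294 − -1578.575333·154.140) / -7921.392400 = -36.088384
|P − Q| = √((33.577844 − -27.705)² + (-36.088384 − 1.584)²) = 71.936051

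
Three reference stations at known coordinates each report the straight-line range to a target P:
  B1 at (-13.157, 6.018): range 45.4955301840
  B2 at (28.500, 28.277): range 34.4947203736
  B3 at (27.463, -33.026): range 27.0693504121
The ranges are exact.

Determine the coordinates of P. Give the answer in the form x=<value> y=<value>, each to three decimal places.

x=30.682 y=-6.149

eq1: (x + 13.157)² + (y − 6.018)² = 45.4955301840²
eq2: (x − 28.500)² + (y − 28.277)² = 34.4947203736²
eq3: (x − 27.463)² + (y + 33.026)² = 27.0693504121²
eq1−eq2, eq1−eq3 (x²,y² cancel):
  83.314·x + 44.518·y = 2282.473289
  81.240·x − 78.088·y = 2972.703607
det = 83.314·-78.088 − 44.518·81.240 = -10122.465952
x = (2282.473289·-78.088 − 44.518·2972.703607) / -10122.465952 = 30.681515
y = (83.314·2972.703607 − 2282.473289·81.240) / -10122.465952 = -6.148670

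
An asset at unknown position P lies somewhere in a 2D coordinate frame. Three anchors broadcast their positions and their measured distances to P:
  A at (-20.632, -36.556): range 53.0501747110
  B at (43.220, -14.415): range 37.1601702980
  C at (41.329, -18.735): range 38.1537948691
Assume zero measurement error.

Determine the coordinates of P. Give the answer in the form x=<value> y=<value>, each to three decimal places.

eq1: (x + 20.632)² + (y + 36.556)² = 53.0501747110²
eq2: (x − 43.220)² + (y + 14.415)² = 37.1601702980²
eq3: (x − 41.329)² + (y + 18.735)² = 38.1537948691²
eq3−eq1, eq3−eq2 (x²,y² cancel):
  -123.922·x − 35.642·y = -1655.674880
  3.782·x + 8.640·y = 91.507965
det = -123.922·8.640 − -35.642·3.782 = -935.888036
x = (-1655.674880·8.640 − -35.642·91.507965) / -935.888036 = 11.800027
y = (-123.922·91.507965 − -1655.674880·3.782) / -935.888036 = 5.425956

x=11.800 y=5.426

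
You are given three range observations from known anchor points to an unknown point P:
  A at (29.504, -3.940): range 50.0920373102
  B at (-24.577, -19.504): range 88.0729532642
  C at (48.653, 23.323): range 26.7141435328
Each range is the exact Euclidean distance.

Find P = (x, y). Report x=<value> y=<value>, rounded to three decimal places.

eq1: (x − 29.504)² + (y + 3.940)² = 50.0920373102²
eq2: (x + 24.577)² + (y + 19.504)² = 88.0729532642²
eq3: (x − 48.653)² + (y − 23.323)² = 26.7141435328²
eq2−eq3, eq2−eq1 (x²,y² cancel):
  146.460·x + 85.654·y = 8969.841425
  108.162·x + 31.128·y = 5149.207566
det = 146.460·31.128 − 85.654·108.162 = -4705.501068
x = (8969.841425·31.128 − 85.654·5149.207566) / -4705.501068 = 34.393149
y = (146.460·5149.207566 − 8969.841425·108.162) / -4705.501068 = 45.912868

x=34.393 y=45.913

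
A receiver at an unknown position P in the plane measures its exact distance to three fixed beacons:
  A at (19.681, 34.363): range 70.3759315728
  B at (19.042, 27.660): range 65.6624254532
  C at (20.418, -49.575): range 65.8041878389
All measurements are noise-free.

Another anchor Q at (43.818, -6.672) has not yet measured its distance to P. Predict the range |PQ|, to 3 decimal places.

eq1: (x − 19.681)² + (y − 34.363)² = 70.3759315728²
eq2: (x − 19.042)² + (y − 27.660)² = 65.6624254532²
eq3: (x − 20.418)² + (y + 49.575)² = 65.8041878389²
eq2−eq3, eq2−eq1 (x²,y² cancel):
  2.752·x − 154.470·y = 1728.264964
  1.278·x + 13.406·y = -200.733462
det = 2.752·13.406 − -154.470·1.278 = 234.305972
x = (1728.264964·13.406 − -154.470·-200.733462) / 234.305972 = -33.452745
y = (2.752·-200.733462 − 1728.264964·1.278) / 234.305972 = -11.784339
|P − Q| = √((-33.452745 − 43.818)² + (-11.784339 − -6.672)²) = 77.439680

77.440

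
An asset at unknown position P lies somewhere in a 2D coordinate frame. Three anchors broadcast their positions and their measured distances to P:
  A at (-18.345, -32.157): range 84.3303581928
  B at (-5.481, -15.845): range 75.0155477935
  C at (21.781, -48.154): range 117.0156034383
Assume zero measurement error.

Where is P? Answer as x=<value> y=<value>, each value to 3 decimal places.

x=-45.233 y=47.772

eq1: (x + 18.345)² + (y + 32.157)² = 84.3303581928²
eq2: (x + 5.481)² + (y + 15.845)² = 75.0155477935²
eq3: (x − 21.781)² + (y + 48.154)² = 117.0156034383²
eq1−eq3, eq1−eq2 (x²,y² cancel):
  80.252·x − 31.994·y = -5158.434132
  25.728·x + 32.624·y = 394.770614
det = 80.252·32.624 − -31.994·25.728 = 3441.282880
x = (-5158.434132·32.624 − -31.994·394.770614) / 3441.282880 = -45.232685
y = (80.252·394.770614 − -5158.434132·25.728) / 3441.282880 = 47.772104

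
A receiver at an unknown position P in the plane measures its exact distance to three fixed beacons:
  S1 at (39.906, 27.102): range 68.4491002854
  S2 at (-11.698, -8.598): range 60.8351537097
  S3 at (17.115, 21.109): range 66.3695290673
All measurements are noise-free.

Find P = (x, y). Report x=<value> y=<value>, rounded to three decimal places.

x=39.571 y=-41.346

eq1: (x − 39.906)² + (y − 27.102)² = 68.4491002854²
eq2: (x + 11.698)² + (y + 8.598)² = 60.8351537097²
eq3: (x − 17.115)² + (y − 21.109)² = 66.3695290673²
eq1−eq3, eq1−eq2 (x²,y² cancel):
  -45.582·x − 11.986·y = -1308.129193
  -103.208·x − 71.400·y = -1131.875029
det = -45.582·-71.400 − -11.986·-103.208 = 2017.503712
x = (-1308.129193·-71.400 − -11.986·-1131.875029) / 2017.503712 = 39.570569
y = (-45.582·-1131.875029 − -1308.129193·-103.208) / 2017.503712 = -41.346278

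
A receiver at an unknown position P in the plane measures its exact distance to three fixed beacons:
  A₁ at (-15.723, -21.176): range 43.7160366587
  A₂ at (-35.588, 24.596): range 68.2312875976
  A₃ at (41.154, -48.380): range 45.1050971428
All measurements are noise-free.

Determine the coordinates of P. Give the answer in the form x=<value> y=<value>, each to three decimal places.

x=25.327 y=-6.143

eq1: (x + 15.723)² + (y + 21.176)² = 43.7160366587²
eq2: (x + 35.588)² + (y − 24.596)² = 68.2312875976²
eq3: (x − 41.154)² + (y + 48.380)² = 45.1050971428²
eq1−eq3, eq1−eq2 (x²,y² cancel):
  113.754·x − 54.408·y = 3215.262484
  -39.730·x + 91.544·y = -1568.583491
det = 113.754·91.544 − -54.408·-39.730 = 8251.866336
x = (3215.262484·91.544 − -54.408·-1568.583491) / 8251.866336 = 25.326937
y = (113.754·-1568.583491 − 3215.262484·-39.730) / 8251.866336 = -6.142885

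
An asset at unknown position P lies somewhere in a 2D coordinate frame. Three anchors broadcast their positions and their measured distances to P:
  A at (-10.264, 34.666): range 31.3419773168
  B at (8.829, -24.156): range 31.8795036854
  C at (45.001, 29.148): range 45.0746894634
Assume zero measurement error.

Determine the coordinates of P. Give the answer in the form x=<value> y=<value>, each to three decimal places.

eq1: (x + 10.264)² + (y − 34.666)² = 31.3419773168²
eq2: (x − 8.829)² + (y + 24.156)² = 31.8795036854²
eq3: (x − 45.001)² + (y − 29.148)² = 45.0746894634²
eq2−eq1, eq2−eq3 (x²,y² cancel):
  -38.186·x + 117.644·y = 679.600888
  72.344·x + 106.608·y = 1197.807453
det = -38.186·106.608 − 117.644·72.344 = -12581.770624
x = (679.600888·106.608 − 117.644·1197.807453) / -12581.770624 = 5.441521
y = (-38.186·1197.807453 − 679.600888·72.344) / -12581.770624 = 7.543018

x=5.442 y=7.543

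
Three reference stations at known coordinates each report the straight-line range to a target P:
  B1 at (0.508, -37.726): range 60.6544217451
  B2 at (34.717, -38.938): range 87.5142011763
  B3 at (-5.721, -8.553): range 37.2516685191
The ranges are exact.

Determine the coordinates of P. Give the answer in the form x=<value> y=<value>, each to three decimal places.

eq1: (x − 0.508)² + (y + 37.726)² = 60.6544217451²
eq2: (x − 34.717)² + (y + 38.938)² = 87.5142011763²
eq3: (x + 5.721)² + (y + 8.553)² = 37.2516685191²
eq2−eq3, eq2−eq1 (x²,y² cancel):
  -80.876·x + 60.770·y = 3655.494317
  -68.418·x + 2.424·y = 2681.847737
det = -80.876·2.424 − 60.770·-68.418 = 3961.718436
x = (3655.494317·2.424 − 60.770·2681.847737) / 3961.718436 = -38.901040
y = (-80.876·2681.847737 − 3655.494317·-68.418) / 3961.718436 = 8.381336

x=-38.901 y=8.381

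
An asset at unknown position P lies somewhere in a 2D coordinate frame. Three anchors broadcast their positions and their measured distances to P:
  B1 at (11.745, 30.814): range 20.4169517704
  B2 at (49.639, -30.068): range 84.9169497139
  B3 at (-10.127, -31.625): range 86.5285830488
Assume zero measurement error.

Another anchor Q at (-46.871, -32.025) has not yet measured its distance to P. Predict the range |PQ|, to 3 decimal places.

eq1: (x − 11.745)² + (y − 30.814)² = 20.4169517704²
eq2: (x − 49.639)² + (y + 30.068)² = 84.9169497139²
eq3: (x + 10.127)² + (y + 31.625)² = 86.5285830488²
eq3−eq1, eq3−eq2 (x²,y² cancel):
  43.744·x + 124.878·y = 7055.094632
  119.532·x + 3.114·y = 2541.725527
det = 43.744·3.114 − 124.878·119.532 = -14790.698280
x = (7055.094632·3.114 − 124.878·2541.725527) / -14790.698280 = 19.974448
y = (43.744·2541.725527 − 7055.094632·119.532) / -14790.698280 = 49.498970
|P − Q| = √((19.974448 − -46.871)² + (49.498970 − -32.025)²) = 105.425194

105.425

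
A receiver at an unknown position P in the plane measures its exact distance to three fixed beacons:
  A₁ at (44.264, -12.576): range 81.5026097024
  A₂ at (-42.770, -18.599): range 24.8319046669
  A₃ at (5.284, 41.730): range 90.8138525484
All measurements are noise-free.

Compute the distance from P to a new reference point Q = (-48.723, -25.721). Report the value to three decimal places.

eq1: (x − 44.264)² + (y + 12.576)² = 81.5026097024²
eq2: (x + 42.770)² + (y + 18.599)² = 24.8319046669²
eq3: (x − 5.284)² + (y − 41.730)² = 90.8138525484²
eq1−eq2, eq1−eq3 (x²,y² cancel):
  -174.068·x − 12.046·y = 6083.790128
  -77.960·x + 108.612·y = -1952.624342
det = -174.068·108.612 − -12.046·-77.960 = -19844.979776
x = (6083.790128·108.612 − -12.046·-1952.624342) / -19844.979776 = -32.111461
y = (-174.068·-1952.624342 − 6083.790128·-77.960) / -19844.979776 = -41.027086
|P − Q| = √((-32.111461 − -48.723)² + (-41.027086 − -25.721)²) = 22.588039

22.588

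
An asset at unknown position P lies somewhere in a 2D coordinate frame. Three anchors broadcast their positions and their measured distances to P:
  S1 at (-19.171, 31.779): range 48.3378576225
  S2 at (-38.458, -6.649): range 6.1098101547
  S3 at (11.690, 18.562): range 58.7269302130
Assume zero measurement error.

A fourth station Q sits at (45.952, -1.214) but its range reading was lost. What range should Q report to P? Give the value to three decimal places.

84.738

eq1: (x + 19.171)² + (y − 31.779)² = 48.3378576225²
eq2: (x + 38.458)² + (y + 6.649)² = 6.1098101547²
eq3: (x − 11.690)² + (y − 18.562)² = 58.7269302130²
eq3−eq1, eq3−eq2 (x²,y² cancel):
  -61.722·x + 26.434·y = 2008.531991
  -100.296·x − 50.422·y = 4453.545573
det = -61.722·-50.422 − 26.434·-100.296 = 5763.371148
x = (2008.531991·-50.422 − 26.434·4453.545573) / 5763.371148 = -37.998459
y = (-61.722·4453.545573 − 2008.531991·-100.296) / 5763.371148 = -12.741504
|P − Q| = √((-37.998459 − 45.952)² + (-12.741504 − -1.214)²) = 84.738202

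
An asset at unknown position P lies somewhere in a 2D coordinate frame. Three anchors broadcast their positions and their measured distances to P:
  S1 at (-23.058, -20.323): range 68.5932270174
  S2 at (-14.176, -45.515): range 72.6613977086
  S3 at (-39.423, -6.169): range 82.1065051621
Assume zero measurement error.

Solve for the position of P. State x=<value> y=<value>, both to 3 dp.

eq1: (x + 23.058)² + (y + 20.323)² = 68.5932270174²
eq2: (x + 14.176)² + (y + 45.515)² = 72.6613977086²
eq3: (x + 39.423)² + (y + 6.169)² = 82.1065051621²
eq2−eq3, eq2−eq1 (x²,y² cancel):
  -50.494·x + 78.692·y = -2142.144184
  -17.764·x + 50.384·y = -753.230584
det = -50.494·50.384 − 78.692·-17.764 = -1146.205008
x = (-2142.144184·50.384 − 78.692·-753.230584) / -1146.205008 = 42.450147
y = (-50.494·-753.230584 − -2142.144184·-17.764) / -1146.205008 = 0.016947

x=42.450 y=0.017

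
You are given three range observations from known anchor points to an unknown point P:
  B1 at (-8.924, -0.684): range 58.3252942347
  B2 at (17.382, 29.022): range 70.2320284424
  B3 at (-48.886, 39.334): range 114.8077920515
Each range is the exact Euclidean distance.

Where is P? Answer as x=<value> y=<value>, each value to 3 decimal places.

x=35.105 y=-38.937

eq1: (x + 8.924)² + (y + 0.684)² = 58.3252942347²
eq2: (x − 17.382)² + (y − 29.022)² = 70.2320284424²
eq3: (x + 48.886)² + (y − 39.334)² = 114.8077920515²
eq1−eq3, eq1−eq2 (x²,y² cancel):
  -79.924·x + 80.036·y = -5922.090248
  52.612·x + 59.412·y = -466.393096
det = -79.924·59.412 − 80.036·52.612 = -8959.298720
x = (-5922.090248·59.412 − 80.036·-466.393096) / -8959.298720 = 35.104867
y = (-79.924·-466.393096 − -5922.090248·52.612) / -8959.298720 = -38.937089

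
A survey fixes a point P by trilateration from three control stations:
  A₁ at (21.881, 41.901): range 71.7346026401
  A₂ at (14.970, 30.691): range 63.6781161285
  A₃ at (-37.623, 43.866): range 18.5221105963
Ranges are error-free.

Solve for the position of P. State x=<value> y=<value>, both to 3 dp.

x=-48.686 y=29.011

eq1: (x − 21.881)² + (y − 41.901)² = 71.7346026401²
eq2: (x − 14.970)² + (y − 30.691)² = 63.6781161285²
eq3: (x + 37.623)² + (y − 43.866)² = 18.5221105963²
eq3−eq2, eq3−eq1 (x²,y² cancel):
  105.186·x − 26.350·y = -5885.511597
  119.008·x − 3.930·y = -5908.028758
det = 105.186·-3.930 − -26.350·119.008 = 2722.479820
x = (-5885.511597·-3.930 − -26.350·-5908.028758) / 2722.479820 = -48.685943
y = (105.186·-5908.028758 − -5885.511597·119.008) / 2722.479820 = 29.010702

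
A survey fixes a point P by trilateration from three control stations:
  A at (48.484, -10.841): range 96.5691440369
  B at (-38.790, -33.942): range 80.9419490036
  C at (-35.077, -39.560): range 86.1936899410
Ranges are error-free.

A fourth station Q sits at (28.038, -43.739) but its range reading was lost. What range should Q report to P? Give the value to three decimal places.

106.843

eq1: (x − 48.484)² + (y + 10.841)² = 96.5691440369²
eq2: (x + 38.790)² + (y + 33.942)² = 80.9419490036²
eq3: (x + 35.077)² + (y + 39.560)² = 86.1936899410²
eq1−eq3, eq1−eq2 (x²,y² cancel):
  -167.122·x − 57.438·y = 2223.411386
  -174.548·x − 46.202·y = 2962.498399
det = -167.122·-46.202 − -57.438·-174.548 = -2304.317380
x = (2223.411386·-46.202 − -57.438·2962.498399) / -2304.317380 = -29.264168
y = (-167.122·2962.498399 − 2223.411386·-174.548) / -2304.317380 = 46.437460
|P − Q| = √((-29.264168 − 28.038)² + (46.437460 − -43.739)²) = 106.842559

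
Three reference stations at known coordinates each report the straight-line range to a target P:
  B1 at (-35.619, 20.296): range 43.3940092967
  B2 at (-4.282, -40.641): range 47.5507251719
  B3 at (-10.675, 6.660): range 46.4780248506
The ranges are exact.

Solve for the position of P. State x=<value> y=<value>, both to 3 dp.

x=-47.752 y=-21.367

eq1: (x + 35.619)² + (y − 20.296)² = 43.3940092967²
eq2: (x + 4.282)² + (y + 40.641)² = 47.5507251719²
eq3: (x + 10.675)² + (y − 6.660)² = 46.4780248506²
eq2−eq1, eq2−eq3 (x²,y² cancel):
  -62.674·x + 121.874·y = 388.645794
  -12.786·x + 94.602·y = -1410.850510
det = -62.674·94.602 − 121.874·-12.786 = -4370.804784
x = (388.645794·94.602 − 121.874·-1410.850510) / -4370.804784 = -47.751541
y = (-62.674·-1410.850510 − 388.645794·-12.786) / -4370.804784 = -21.367431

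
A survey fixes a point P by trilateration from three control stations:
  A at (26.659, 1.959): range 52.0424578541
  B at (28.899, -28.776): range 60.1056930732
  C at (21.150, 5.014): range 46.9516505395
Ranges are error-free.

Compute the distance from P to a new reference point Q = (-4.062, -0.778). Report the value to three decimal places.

eq1: (x − 26.659)² + (y − 1.959)² = 52.0424578541²
eq2: (x − 28.899)² + (y + 28.776)² = 60.1056930732²
eq3: (x − 21.150)² + (y − 5.014)² = 46.9516505395²
eq2−eq3, eq2−eq1 (x²,y² cancel):
  -15.498·x + 67.580·y = 217.489170
  -4.480·x + 61.470·y = -44.393495
det = -15.498·61.470 − 67.580·-4.480 = -649.903660
x = (217.489170·61.470 − 67.580·-44.393495) / -649.903660 = -25.187074
y = (-15.498·-44.393495 − 217.489170·-4.480) / -649.903660 = -2.557859
|P − Q| = √((-25.187074 − -4.062)² + (-2.557859 − -0.778)²) = 21.199921

21.200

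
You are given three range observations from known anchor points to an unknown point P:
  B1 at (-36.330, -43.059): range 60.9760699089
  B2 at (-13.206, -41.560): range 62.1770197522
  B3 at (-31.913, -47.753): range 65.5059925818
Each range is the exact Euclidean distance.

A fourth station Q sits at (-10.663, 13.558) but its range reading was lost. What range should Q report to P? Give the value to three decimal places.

eq1: (x + 36.330)² + (y + 43.059)² = 60.9760699089²
eq2: (x + 13.206)² + (y + 41.560)² = 62.1770197522²
eq3: (x + 31.913)² + (y + 47.753)² = 65.5059925818²
eq3−eq2, eq3−eq1 (x²,y² cancel):
  37.414·x + 12.386·y = -972.103263
  -8.834·x + 9.388·y = 448.111766
det = 37.414·9.388 − 12.386·-8.834 = 460.660556
x = (-972.103263·9.388 − 12.386·448.111766) / 460.660556 = -31.859506
y = (37.414·448.111766 − -972.103263·-8.834) / 460.660556 = 17.752971
|P − Q| = √((-31.859506 − -10.663)² + (17.752971 − 13.558)²) = 21.607629

21.608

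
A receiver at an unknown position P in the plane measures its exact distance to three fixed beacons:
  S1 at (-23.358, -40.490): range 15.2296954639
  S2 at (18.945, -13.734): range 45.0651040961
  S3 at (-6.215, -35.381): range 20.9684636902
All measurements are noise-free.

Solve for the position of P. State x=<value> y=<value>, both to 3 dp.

x=-24.608 y=-25.312

eq1: (x + 23.358)² + (y + 40.490)² = 15.2296954639²
eq2: (x − 18.945)² + (y + 13.734)² = 45.0651040961²
eq3: (x + 6.215)² + (y + 35.381)² = 20.9684636902²
eq3−eq1, eq3−eq2 (x²,y² cancel):
  -34.286·x − 10.218·y = 1102.327724
  50.320·x + 43.294·y = -2334.092743
det = -34.286·43.294 − -10.218·50.320 = -970.208324
x = (1102.327724·43.294 − -10.218·-2334.092743) / -970.208324 = -24.607516
y = (-34.286·-2334.092743 − 1102.327724·50.320) / -970.208324 = -25.311649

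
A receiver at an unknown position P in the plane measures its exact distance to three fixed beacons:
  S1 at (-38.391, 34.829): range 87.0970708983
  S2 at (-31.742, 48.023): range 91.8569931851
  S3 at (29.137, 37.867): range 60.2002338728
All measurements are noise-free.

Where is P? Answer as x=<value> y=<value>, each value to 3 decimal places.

x=27.347 y=-22.307

eq1: (x + 38.391)² + (y − 34.829)² = 87.0970708983²
eq2: (x + 31.742)² + (y − 48.023)² = 91.8569931851²
eq3: (x − 29.137)² + (y − 37.867)² = 60.2002338728²
eq3−eq1, eq3−eq2 (x²,y² cancel):
  -135.056·x − 6.076·y = -3557.777937
  -121.758·x + 20.312·y = -3782.750404
det = -135.056·20.312 − -6.076·-121.758 = -3483.059080
x = (-3557.777937·20.312 − -6.076·-3782.750404) / -3483.059080 = 27.346529
y = (-135.056·-3782.750404 − -3557.777937·-121.758) / -3483.059080 = -22.306602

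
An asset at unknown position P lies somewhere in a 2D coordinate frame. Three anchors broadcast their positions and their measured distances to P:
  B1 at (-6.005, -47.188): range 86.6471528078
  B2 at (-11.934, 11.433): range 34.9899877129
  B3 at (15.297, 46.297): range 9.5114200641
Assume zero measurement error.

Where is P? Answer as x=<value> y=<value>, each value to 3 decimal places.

x=11.126 y=37.749

eq1: (x + 6.005)² + (y + 47.188)² = 86.6471528078²
eq2: (x + 11.934)² + (y − 11.433)² = 34.9899877129²
eq3: (x − 15.297)² + (y − 46.297)² = 9.5114200641²
eq2−eq1, eq2−eq3 (x²,y² cancel):
  11.858·x − 117.242·y = -4293.796326
  54.462·x + 69.728·y = 3238.108702
det = 11.858·69.728 − -117.242·54.462 = 7212.068428
x = (-4293.796326·69.728 − -117.242·3238.108702) / 7212.068428 = 11.126421
y = (11.858·3238.108702 − -4293.796326·54.462) / 7212.068428 = 37.748703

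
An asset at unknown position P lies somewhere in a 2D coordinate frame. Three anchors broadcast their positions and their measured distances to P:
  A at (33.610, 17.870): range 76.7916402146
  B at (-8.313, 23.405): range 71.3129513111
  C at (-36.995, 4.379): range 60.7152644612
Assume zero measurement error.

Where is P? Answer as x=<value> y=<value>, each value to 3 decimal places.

eq1: (x − 33.610)² + (y − 17.870)² = 76.7916402146²
eq2: (x + 8.313)² + (y − 23.405)² = 71.3129513111²
eq3: (x + 36.995)² + (y − 4.379)² = 60.7152644612²
eq1−eq2, eq1−eq3 (x²,y² cancel):
  -83.846·x + 11.070·y = -20.650024
  -141.210·x − 26.982·y = 2149.449334
det = -83.846·-26.982 − 11.070·-141.210 = 3825.527472
x = (-20.650024·-26.982 − 11.070·2149.449334) / 3825.527472 = -6.074254
y = (-83.846·2149.449334 − -20.650024·-141.210) / 3825.527472 = -47.872802

x=-6.074 y=-47.873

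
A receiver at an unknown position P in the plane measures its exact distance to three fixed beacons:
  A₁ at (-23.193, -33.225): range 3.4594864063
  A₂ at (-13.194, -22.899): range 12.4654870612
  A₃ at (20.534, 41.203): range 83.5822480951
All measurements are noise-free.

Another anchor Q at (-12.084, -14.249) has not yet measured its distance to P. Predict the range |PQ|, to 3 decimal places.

19.331

eq1: (x + 23.193)² + (y + 33.225)² = 3.4594864063²
eq2: (x + 13.194)² + (y + 22.899)² = 12.4654870612²
eq3: (x − 20.534)² + (y − 41.203)² = 83.5822480951²
eq1−eq3, eq1−eq2 (x²,y² cancel):
  87.454·x + 148.856·y = -6496.507659
  19.998·x + 20.652·y = -1086.790358
det = 87.454·20.652 − 148.856·19.998 = -1170.722280
x = (-6496.507659·20.652 − 148.856·-1086.790358) / -1170.722280 = -23.583210
y = (87.454·-1086.790358 − -6496.507659·19.998) / -1170.722280 = -29.787591
|P − Q| = √((-23.583210 − -12.084)² + (-29.787591 − -14.249)²) = 19.330795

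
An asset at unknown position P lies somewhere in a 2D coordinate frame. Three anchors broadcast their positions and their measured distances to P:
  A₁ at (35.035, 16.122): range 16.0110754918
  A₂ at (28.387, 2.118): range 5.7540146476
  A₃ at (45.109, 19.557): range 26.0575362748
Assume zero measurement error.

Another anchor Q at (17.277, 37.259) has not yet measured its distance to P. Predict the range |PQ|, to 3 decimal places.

32.774

eq1: (x − 35.035)² + (y − 16.122)² = 16.0110754918²
eq2: (x − 28.387)² + (y − 2.118)² = 5.7540146476²
eq3: (x − 45.109)² + (y − 19.557)² = 26.0575362748²
eq1−eq2, eq1−eq3 (x²,y² cancel):
  -13.296·x − 28.008·y = -453.816562
  20.148·x + 6.870·y = 507.287363
det = -13.296·6.870 − -28.008·20.148 = 472.961664
x = (-453.816562·6.870 − -28.008·507.287363) / 472.961664 = 23.448803
y = (-13.296·507.287363 − -453.816562·20.148) / 472.961664 = 5.071454
|P − Q| = √((23.448803 − 17.277)² + (5.071454 − 37.259)²) = 32.773911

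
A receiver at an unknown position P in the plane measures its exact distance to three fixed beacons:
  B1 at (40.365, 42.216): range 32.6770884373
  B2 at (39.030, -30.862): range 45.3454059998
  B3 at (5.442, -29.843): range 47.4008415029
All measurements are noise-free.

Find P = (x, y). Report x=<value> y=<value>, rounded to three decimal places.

x=26.379 y=12.683

eq1: (x − 40.365)² + (y − 42.216)² = 32.6770884373²
eq2: (x − 39.030)² + (y + 30.862)² = 45.3454059998²
eq3: (x − 5.442)² + (y + 29.843)² = 47.4008415029²
eq3−eq2, eq3−eq1 (x²,y² cancel):
  67.176·x − 2.038·y = 1746.217861
  69.846·x + 144.118·y = 3670.351534
det = 67.176·144.118 − -2.038·69.846 = 9823.616916
x = (1746.217861·144.118 − -2.038·3670.351534) / 9823.616916 = 26.379449
y = (67.176·3670.351534 − 1746.217861·69.846) / 9823.616916 = 12.683027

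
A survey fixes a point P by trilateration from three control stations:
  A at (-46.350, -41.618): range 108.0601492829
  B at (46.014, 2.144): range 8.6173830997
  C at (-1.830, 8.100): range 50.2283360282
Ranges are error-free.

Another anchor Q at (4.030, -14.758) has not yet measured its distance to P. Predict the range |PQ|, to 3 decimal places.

eq1: (x + 46.350)² + (y + 41.618)² = 108.0601492829²
eq2: (x − 46.014)² + (y − 2.144)² = 8.6173830997²
eq3: (x + 1.830)² + (y − 8.100)² = 50.2283360282²
eq2−eq3, eq2−eq1 (x²,y² cancel):
  -95.688·x + 11.912·y = -4501.552481
  -184.728·x − 87.524·y = -9844.241080
det = -95.688·-87.524 − 11.912·-184.728 = 10575.476448
x = (-4501.552481·-87.524 − 11.912·-9844.241080) / 10575.476448 = 48.343777
y = (-95.688·-9844.241080 − -4501.552481·-184.728) / 10575.476448 = 10.440471
|P − Q| = √((48.343777 − 4.030)² + (10.440471 − -14.758)²) = 50.977189

50.977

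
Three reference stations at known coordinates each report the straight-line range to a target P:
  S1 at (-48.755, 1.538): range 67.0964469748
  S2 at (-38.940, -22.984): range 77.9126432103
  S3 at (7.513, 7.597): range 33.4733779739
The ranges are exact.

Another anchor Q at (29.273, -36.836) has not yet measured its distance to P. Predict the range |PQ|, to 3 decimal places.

81.394

eq1: (x + 48.755)² + (y − 1.538)² = 67.0964469748²
eq2: (x + 38.940)² + (y + 22.984)² = 77.9126432103²
eq3: (x − 7.513)² + (y − 7.597)² = 33.4733779739²
eq1−eq2, eq1−eq3 (x²,y² cancel):
  19.630·x − 49.044·y = -1903.274388
  112.536·x + 12.118·y = 1116.210273
det = 19.630·12.118 − -49.044·112.536 = 5757.091924
x = (-1903.274388·12.118 − -49.044·1116.210273) / 5757.091924 = 5.502698
y = (19.630·1116.210273 − -1903.274388·112.536) / 5757.091924 = 41.009957
|P − Q| = √((5.502698 − 29.273)² + (41.009957 − -36.836)²) = 81.394228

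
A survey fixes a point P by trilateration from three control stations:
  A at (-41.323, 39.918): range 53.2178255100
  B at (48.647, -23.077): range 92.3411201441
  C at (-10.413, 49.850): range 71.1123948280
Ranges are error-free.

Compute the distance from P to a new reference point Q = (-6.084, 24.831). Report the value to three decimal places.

53.170

eq1: (x + 41.323)² + (y − 39.918)² = 53.2178255100²
eq2: (x − 48.647)² + (y + 23.077)² = 92.3411201441²
eq3: (x + 10.413)² + (y − 49.850)² = 71.1123948280²
eq2−eq3, eq2−eq1 (x²,y² cancel):
  -118.120·x + 145.854·y = 3164.284302
  -179.940·x + 125.990·y = 6096.704032
det = -118.120·125.990 − 145.854·-179.940 = 11363.029960
x = (3164.284302·125.990 − 145.854·6096.704032) / 11363.029960 = -43.171627
y = (-118.120·6096.704032 − 3164.284302·-179.940) / 11363.029960 = -13.267708
|P − Q| = √((-43.171627 − -6.084)² + (-13.267708 − 24.831)²) = 53.169574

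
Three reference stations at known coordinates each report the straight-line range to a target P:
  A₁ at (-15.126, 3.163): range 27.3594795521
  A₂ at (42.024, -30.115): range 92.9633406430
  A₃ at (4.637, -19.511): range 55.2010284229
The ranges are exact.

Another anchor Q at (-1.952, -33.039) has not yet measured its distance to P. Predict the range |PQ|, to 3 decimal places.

eq1: (x + 15.126)² + (y − 3.163)² = 27.3594795521²
eq2: (x − 42.024)² + (y + 30.115)² = 92.9633406430²
eq3: (x − 4.637)² + (y + 19.511)² = 55.2010284229²
eq3−eq1, eq3−eq2 (x²,y² cancel):
  -39.526·x + 45.348·y = 2135.231973
  74.774·x − 21.208·y = -3324.280254
det = -39.526·-21.208 − 45.348·74.774 = -2552.583944
x = (2135.231973·-21.208 − 45.348·-3324.280254) / -2552.583944 = -41.317137
y = (-39.526·-3324.280254 − 2135.231973·74.774) / -2552.583944 = 11.072832
|P − Q| = √((-41.317137 − -1.952)² + (11.072832 − -33.039)²) = 59.122481

59.122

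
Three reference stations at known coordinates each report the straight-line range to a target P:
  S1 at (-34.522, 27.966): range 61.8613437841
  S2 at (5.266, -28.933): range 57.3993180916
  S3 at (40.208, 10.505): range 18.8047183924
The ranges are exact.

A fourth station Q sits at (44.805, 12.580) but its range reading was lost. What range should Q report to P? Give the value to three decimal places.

eq1: (x + 34.522)² + (y − 27.966)² = 61.8613437841²
eq2: (x − 5.266)² + (y + 28.933)² = 57.3993180916²
eq3: (x − 40.208)² + (y − 10.505)² = 18.8047183924²
eq3−eq1, eq3−eq2 (x²,y² cancel):
  -149.460·x + 34.922·y = -3226.381070
  -69.884·x − 78.876·y = -3803.253328
det = -149.460·-78.876 − 34.922·-69.884 = 14229.296008
x = (-3226.381070·-78.876 − 34.922·-3803.253328) / 14229.296008 = 27.218581
y = (-149.460·-3803.253328 − -3226.381070·-69.884) / 14229.296008 = 24.102516
|P − Q| = √((27.218581 − 44.805)² + (24.102516 − 12.580)²) = 21.024997

21.025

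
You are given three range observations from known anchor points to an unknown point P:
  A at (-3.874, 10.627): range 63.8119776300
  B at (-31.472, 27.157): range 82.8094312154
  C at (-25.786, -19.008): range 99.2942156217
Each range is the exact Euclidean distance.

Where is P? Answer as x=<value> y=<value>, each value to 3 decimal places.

x=49.126 y=46.165

eq1: (x + 3.874)² + (y − 10.627)² = 63.8119776300²
eq2: (x + 31.472)² + (y − 27.157)² = 82.8094312154²
eq3: (x + 25.786)² + (y + 19.008)² = 99.2942156217²
eq2−eq3, eq2−eq1 (x²,y² cancel):
  11.372·x − 92.330·y = -3703.706931
  55.196·x − 33.060·y = 1185.384981
det = 11.372·-33.060 − -92.330·55.196 = 4720.288360
x = (-3703.706931·-33.060 − -92.330·1185.384981) / 4720.288360 = 49.126479
y = (11.372·1185.384981 − -3703.706931·55.196) / 4720.288360 = 46.164554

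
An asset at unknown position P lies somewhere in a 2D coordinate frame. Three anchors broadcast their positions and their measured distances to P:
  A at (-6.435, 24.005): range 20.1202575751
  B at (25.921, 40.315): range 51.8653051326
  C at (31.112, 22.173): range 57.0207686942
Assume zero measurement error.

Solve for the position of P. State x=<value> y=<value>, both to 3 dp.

eq1: (x + 6.435)² + (y − 24.005)² = 20.1202575751²
eq2: (x − 25.921)² + (y − 40.315)² = 51.8653051326²
eq3: (x − 31.112)² + (y − 22.173)² = 57.0207686942²
eq1−eq3, eq1−eq2 (x²,y² cancel):
  75.094·x − 3.664·y = -2004.594075
  64.712·x + 32.620·y = -605.636896
det = 75.094·32.620 − -3.664·64.712 = 2686.671048
x = (-2004.594075·32.620 − -3.664·-605.636896) / 2686.671048 = -25.164567
y = (75.094·-605.636896 − -2004.594075·64.712) / 2686.671048 = 31.355381

x=-25.165 y=31.355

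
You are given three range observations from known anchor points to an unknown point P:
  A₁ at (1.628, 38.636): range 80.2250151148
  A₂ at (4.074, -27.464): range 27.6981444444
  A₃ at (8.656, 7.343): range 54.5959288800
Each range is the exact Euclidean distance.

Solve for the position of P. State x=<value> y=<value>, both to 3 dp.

eq1: (x − 1.628)² + (y − 38.636)² = 80.2250151148²
eq2: (x − 4.074)² + (y + 27.464)² = 27.6981444444²
eq3: (x − 8.656)² + (y − 7.343)² = 54.5959288800²
eq2−eq1, eq2−eq3 (x²,y² cancel):
  -4.892·x + 132.200·y = -4944.343737
  9.164·x + 69.614·y = -2855.551032
det = -4.892·69.614 − 132.200·9.164 = -1552.032488
x = (-4944.343737·69.614 − 132.200·-2855.551032) / -1552.032488 = -21.461085
y = (-4.892·-2855.551032 − -4944.343737·9.164) / -1552.032488 = -38.194640

x=-21.461 y=-38.195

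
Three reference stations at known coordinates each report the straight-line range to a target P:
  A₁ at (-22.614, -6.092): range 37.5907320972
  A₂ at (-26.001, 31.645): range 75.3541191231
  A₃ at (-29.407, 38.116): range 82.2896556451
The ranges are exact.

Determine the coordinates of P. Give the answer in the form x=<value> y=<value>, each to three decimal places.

eq1: (x + 22.614)² + (y + 6.092)² = 37.5907320972²
eq2: (x + 26.001)² + (y − 31.645)² = 75.3541191231²
eq3: (x + 29.407)² + (y − 38.116)² = 82.2896556451²
eq3−eq2, eq3−eq1 (x²,y² cancel):
  6.812·x − 12.942·y = 453.201078
  13.586·x − 88.416·y = 3589.428642
det = 6.812·-88.416 − -12.942·13.586 = -426.459780
x = (453.201078·-88.416 − -12.942·3589.428642) / -426.459780 = -14.970131
y = (6.812·3589.428642 − 453.201078·13.586) / -426.459780 = -42.897358

x=-14.970 y=-42.897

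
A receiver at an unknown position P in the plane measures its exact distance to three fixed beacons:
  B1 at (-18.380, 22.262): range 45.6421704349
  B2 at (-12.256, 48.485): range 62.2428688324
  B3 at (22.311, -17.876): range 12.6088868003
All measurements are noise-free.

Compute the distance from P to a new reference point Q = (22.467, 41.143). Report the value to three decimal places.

47.800

eq1: (x + 18.380)² + (y − 22.262)² = 45.6421704349²
eq2: (x + 12.256)² + (y − 48.485)² = 62.2428688324²
eq3: (x − 22.311)² + (y + 17.876)² = 12.6088868003²
eq1−eq3, eq1−eq2 (x²,y² cancel):
  81.382·x − 80.276·y = 1908.134749
  12.248·x + 52.446·y = -123.383281
det = 81.382·52.446 − -80.276·12.248 = 5251.380820
x = (1908.134749·52.446 − -80.276·-123.383281) / 5251.380820 = 17.170592
y = (81.382·-123.383281 − 1908.134749·12.248) / 5251.380820 = -6.362519
|P − Q| = √((17.170592 − 22.467)² + (-6.362519 − 41.143)²) = 47.799857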